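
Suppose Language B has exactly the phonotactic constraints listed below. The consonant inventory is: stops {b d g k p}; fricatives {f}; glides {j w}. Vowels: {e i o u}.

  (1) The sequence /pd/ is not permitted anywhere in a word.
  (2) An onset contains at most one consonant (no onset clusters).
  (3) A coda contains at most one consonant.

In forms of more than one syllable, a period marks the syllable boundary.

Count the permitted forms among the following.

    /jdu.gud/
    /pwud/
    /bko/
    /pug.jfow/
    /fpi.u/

/jdu.gud/ — violates constraint 2: syllable 1 onset /jd/ has 2 consonants (> 1) → not permitted
/pwud/ — violates constraint 2: syllable 1 onset /pw/ has 2 consonants (> 1) → not permitted
/bko/ — violates constraint 2: syllable 1 onset /bk/ has 2 consonants (> 1) → not permitted
/pug.jfow/ — violates constraint 2: syllable 2 onset /jf/ has 2 consonants (> 1) → not permitted
/fpi.u/ — violates constraint 2: syllable 1 onset /fp/ has 2 consonants (> 1) → not permitted
No form is permitted → 0.

0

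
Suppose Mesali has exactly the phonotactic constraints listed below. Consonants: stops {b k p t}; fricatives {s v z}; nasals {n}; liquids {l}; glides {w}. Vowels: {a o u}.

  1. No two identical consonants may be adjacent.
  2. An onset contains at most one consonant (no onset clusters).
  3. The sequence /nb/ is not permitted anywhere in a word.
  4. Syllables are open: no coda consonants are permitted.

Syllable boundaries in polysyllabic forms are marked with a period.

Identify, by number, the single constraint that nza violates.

2

nza: syllable 1 onset /nz/ has 2 consonants (> 1).
This is a violation of constraint 2: "An onset contains at most one consonant (no onset clusters)."
The remaining constraints (1, 3, 4) are satisfied.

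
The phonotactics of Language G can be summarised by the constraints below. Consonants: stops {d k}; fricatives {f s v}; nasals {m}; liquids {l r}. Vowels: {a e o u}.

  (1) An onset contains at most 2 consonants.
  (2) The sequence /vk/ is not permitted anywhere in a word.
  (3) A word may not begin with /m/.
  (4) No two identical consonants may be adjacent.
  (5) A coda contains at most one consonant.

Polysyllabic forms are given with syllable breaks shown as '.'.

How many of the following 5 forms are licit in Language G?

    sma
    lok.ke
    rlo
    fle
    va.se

sma — σ1 onset /sm/ (2C), coda /∅/ ok → licit
lok.ke — violates constraint 4: adjacent identical consonants /kk/ → illicit
rlo — σ1 onset /rl/ (2C), coda /∅/ ok → licit
fle — σ1 onset /fl/ (2C), coda /∅/ ok → licit
va.se — σ1 onset /v/, coda /∅/ ok; σ2 onset /s/, coda /∅/ ok → licit
Licit: sma, rlo, fle, va.se → 4.

4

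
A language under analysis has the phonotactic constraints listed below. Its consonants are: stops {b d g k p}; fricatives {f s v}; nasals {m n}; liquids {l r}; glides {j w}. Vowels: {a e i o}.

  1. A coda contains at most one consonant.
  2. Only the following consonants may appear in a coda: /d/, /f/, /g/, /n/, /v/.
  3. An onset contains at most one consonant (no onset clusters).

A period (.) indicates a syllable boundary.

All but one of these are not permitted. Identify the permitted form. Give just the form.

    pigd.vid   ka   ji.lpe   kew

pigd.vid — violates constraint 1: syllable 1 coda /gd/ has 2 consonants (> 1) → not permitted
ka — σ1 onset /k/, coda /∅/ ok → permitted
ji.lpe — violates constraint 3: syllable 2 onset /lp/ has 2 consonants (> 1) → not permitted
kew — violates constraint 2: syllable 1 coda contains /w/, which is not a licensed coda consonant → not permitted

ka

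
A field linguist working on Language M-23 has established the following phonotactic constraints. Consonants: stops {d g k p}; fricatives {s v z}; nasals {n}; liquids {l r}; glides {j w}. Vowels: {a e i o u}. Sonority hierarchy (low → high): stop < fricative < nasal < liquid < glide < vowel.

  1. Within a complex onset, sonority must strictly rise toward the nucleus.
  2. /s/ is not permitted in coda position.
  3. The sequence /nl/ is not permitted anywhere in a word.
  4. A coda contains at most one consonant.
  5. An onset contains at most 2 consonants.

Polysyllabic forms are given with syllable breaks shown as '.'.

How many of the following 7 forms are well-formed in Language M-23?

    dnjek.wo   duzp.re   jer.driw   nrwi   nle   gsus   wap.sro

2

dnjek.wo — violates constraint 5: syllable 1 onset /dnj/ has 3 consonants (> 2) → ill-formed
duzp.re — violates constraint 4: syllable 1 coda /zp/ has 2 consonants (> 1) → ill-formed
jer.driw — σ1 onset /j/, coda /r/ ok; σ2 onset /dr/ (1→4 rises), coda /w/ ok → well-formed
nrwi — violates constraint 5: syllable 1 onset /nrw/ has 3 consonants (> 2) → ill-formed
nle — violates constraint 3: contains banned sequence /nl/ → ill-formed
gsus — violates constraint 2: syllable 1 coda contains /s/ → ill-formed
wap.sro — σ1 onset /w/, coda /p/ ok; σ2 onset /sr/ (2→4 rises), coda /∅/ ok → well-formed
Well-formed: jer.driw, wap.sro → 2.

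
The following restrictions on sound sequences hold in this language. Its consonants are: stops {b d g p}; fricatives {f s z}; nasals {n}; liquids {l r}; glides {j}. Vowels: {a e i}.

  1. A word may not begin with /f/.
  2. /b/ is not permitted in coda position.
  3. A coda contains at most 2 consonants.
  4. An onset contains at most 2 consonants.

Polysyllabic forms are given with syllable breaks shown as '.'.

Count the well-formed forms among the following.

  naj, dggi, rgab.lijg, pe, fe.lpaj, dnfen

2

naj — σ1 onset /n/, coda /j/ ok → well-formed
dggi — violates constraint 4: syllable 1 onset /dgg/ has 3 consonants (> 2) → ill-formed
rgab.lijg — violates constraint 2: syllable 1 coda contains /b/ → ill-formed
pe — σ1 onset /p/, coda /∅/ ok → well-formed
fe.lpaj — violates constraint 1: word begins with /f/ → ill-formed
dnfen — violates constraint 4: syllable 1 onset /dnf/ has 3 consonants (> 2) → ill-formed
Well-formed: naj, pe → 2.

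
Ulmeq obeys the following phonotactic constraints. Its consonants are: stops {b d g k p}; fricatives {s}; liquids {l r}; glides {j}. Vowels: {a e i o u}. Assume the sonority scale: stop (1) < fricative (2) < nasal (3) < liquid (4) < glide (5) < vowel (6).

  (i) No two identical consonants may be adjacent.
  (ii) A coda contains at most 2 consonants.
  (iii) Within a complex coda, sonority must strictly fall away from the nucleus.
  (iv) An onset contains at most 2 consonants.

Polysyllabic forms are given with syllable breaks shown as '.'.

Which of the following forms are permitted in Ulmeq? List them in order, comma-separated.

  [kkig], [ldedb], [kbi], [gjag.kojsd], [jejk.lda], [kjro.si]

[kbi], [jejk.lda]

[kkig] — violates constraint (i): adjacent identical consonants /kk/ → not permitted
[ldedb] — violates constraint (iii): syllable 1 coda /db/: /d/ (stop, 1) → /b/ (stop, 1) does not fall → not permitted
[kbi] — σ1 onset /kb/ (2C), coda /∅/ ok → permitted
[gjag.kojsd] — violates constraint (ii): syllable 2 coda /jsd/ has 3 consonants (> 2) → not permitted
[jejk.lda] — σ1 onset /j/, coda /jk/ (5→1 falls) ok; σ2 onset /ld/ (2C), coda /∅/ ok → permitted
[kjro.si] — violates constraint (iv): syllable 1 onset /kjr/ has 3 consonants (> 2) → not permitted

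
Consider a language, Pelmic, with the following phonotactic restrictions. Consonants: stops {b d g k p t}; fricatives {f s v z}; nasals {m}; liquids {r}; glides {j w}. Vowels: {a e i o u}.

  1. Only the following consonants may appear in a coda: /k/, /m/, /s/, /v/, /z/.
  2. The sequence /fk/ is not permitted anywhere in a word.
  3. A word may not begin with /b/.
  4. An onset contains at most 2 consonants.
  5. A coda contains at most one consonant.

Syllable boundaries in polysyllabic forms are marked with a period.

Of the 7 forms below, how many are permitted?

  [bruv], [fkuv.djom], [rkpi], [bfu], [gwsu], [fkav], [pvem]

[bruv] — violates constraint 3: word begins with /b/ → not permitted
[fkuv.djom] — violates constraint 2: contains banned sequence /fk/ → not permitted
[rkpi] — violates constraint 4: syllable 1 onset /rkp/ has 3 consonants (> 2) → not permitted
[bfu] — violates constraint 3: word begins with /b/ → not permitted
[gwsu] — violates constraint 4: syllable 1 onset /gws/ has 3 consonants (> 2) → not permitted
[fkav] — violates constraint 2: contains banned sequence /fk/ → not permitted
[pvem] — σ1 onset /pv/ (2C), coda /m/ ok → permitted
Permitted: [pvem] → 1.

1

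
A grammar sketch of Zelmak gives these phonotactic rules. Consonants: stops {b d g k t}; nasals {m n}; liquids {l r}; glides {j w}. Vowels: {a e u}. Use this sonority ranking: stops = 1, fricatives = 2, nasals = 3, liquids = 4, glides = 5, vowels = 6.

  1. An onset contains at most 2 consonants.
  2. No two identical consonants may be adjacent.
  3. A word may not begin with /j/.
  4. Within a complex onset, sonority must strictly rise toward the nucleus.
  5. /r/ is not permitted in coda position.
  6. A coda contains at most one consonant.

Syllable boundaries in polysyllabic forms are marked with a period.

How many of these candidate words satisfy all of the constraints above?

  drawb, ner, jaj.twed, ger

0

drawb — violates constraint 6: syllable 1 coda /wb/ has 2 consonants (> 1) → not permitted
ner — violates constraint 5: syllable 1 coda contains /r/ → not permitted
jaj.twed — violates constraint 3: word begins with /j/ → not permitted
ger — violates constraint 5: syllable 1 coda contains /r/ → not permitted
No form is permitted → 0.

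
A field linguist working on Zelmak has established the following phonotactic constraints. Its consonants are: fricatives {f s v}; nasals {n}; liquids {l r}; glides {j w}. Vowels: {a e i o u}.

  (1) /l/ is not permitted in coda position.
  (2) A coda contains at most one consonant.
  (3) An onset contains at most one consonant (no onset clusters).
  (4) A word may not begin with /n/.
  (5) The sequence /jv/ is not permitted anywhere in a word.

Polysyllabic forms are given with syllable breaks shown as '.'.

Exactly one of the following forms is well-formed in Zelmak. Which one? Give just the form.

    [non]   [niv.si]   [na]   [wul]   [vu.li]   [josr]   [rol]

[non] — violates constraint 4: word begins with /n/ → ill-formed
[niv.si] — violates constraint 4: word begins with /n/ → ill-formed
[na] — violates constraint 4: word begins with /n/ → ill-formed
[wul] — violates constraint 1: syllable 1 coda contains /l/ → ill-formed
[vu.li] — σ1 onset /v/, coda /∅/ ok; σ2 onset /l/, coda /∅/ ok → well-formed
[josr] — violates constraint 2: syllable 1 coda /sr/ has 2 consonants (> 1) → ill-formed
[rol] — violates constraint 1: syllable 1 coda contains /l/ → ill-formed

[vu.li]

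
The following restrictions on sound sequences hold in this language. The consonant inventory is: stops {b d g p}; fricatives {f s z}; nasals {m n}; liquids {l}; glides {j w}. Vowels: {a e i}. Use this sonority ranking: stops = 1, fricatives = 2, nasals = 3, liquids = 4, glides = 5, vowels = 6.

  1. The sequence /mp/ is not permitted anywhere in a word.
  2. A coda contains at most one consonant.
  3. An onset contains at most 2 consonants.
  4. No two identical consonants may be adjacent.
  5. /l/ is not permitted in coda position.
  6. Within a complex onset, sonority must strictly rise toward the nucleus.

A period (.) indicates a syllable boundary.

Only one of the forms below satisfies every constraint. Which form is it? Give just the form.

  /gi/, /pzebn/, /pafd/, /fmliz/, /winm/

/gi/

/gi/ — σ1 onset /g/, coda /∅/ ok → phonotactically legal
/pzebn/ — violates constraint 2: syllable 1 coda /bn/ has 2 consonants (> 1) → phonotactically illegal
/pafd/ — violates constraint 2: syllable 1 coda /fd/ has 2 consonants (> 1) → phonotactically illegal
/fmliz/ — violates constraint 3: syllable 1 onset /fml/ has 3 consonants (> 2) → phonotactically illegal
/winm/ — violates constraint 2: syllable 1 coda /nm/ has 2 consonants (> 1) → phonotactically illegal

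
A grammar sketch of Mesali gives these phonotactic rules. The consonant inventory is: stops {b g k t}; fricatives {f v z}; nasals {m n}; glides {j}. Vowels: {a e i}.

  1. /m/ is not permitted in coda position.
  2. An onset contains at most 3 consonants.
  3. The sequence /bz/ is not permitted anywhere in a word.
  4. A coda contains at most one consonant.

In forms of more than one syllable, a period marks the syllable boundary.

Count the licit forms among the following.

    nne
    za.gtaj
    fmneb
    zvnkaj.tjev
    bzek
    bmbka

3

nne — σ1 onset /nn/ (2C), coda /∅/ ok → licit
za.gtaj — σ1 onset /z/, coda /∅/ ok; σ2 onset /gt/ (2C), coda /j/ ok → licit
fmneb — σ1 onset /fmn/ (3C), coda /b/ ok → licit
zvnkaj.tjev — violates constraint 2: syllable 1 onset /zvnk/ has 4 consonants (> 3) → illicit
bzek — violates constraint 3: contains banned sequence /bz/ → illicit
bmbka — violates constraint 2: syllable 1 onset /bmbk/ has 4 consonants (> 3) → illicit
Licit: nne, za.gtaj, fmneb → 3.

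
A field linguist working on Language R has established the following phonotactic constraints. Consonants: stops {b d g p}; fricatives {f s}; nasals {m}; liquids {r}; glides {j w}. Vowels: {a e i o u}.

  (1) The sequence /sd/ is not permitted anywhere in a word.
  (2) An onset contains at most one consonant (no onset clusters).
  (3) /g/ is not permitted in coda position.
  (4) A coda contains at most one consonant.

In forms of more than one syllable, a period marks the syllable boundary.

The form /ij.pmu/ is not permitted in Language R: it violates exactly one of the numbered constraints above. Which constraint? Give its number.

/ij.pmu/: syllable 2 onset /pm/ has 2 consonants (> 1).
This is a violation of constraint 2: "An onset contains at most one consonant (no onset clusters)."
The remaining constraints (1, 3, 4) are satisfied.

2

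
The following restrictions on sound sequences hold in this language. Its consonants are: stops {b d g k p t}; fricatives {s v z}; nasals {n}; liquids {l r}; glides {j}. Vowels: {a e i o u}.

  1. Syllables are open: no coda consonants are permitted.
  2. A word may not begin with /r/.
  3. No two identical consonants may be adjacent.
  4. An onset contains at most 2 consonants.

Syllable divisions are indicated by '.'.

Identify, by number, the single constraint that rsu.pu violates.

2

rsu.pu: word begins with /r/.
This is a violation of constraint 2: "A word may not begin with /r/."
The remaining constraints (1, 3, 4) are satisfied.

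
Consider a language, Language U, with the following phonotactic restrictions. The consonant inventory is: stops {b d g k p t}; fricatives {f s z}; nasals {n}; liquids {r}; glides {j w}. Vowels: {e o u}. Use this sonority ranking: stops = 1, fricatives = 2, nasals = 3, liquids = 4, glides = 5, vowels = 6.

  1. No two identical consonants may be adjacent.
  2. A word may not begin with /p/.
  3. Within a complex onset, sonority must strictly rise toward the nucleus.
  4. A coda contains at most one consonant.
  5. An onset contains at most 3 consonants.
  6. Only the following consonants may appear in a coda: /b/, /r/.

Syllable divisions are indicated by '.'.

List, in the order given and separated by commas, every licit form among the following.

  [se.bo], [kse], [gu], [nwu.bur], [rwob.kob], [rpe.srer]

[se.bo], [kse], [gu], [nwu.bur], [rwob.kob]

[se.bo] — σ1 onset /s/, coda /∅/ ok; σ2 onset /b/, coda /∅/ ok → licit
[kse] — σ1 onset /ks/ (1→2 rises), coda /∅/ ok → licit
[gu] — σ1 onset /g/, coda /∅/ ok → licit
[nwu.bur] — σ1 onset /nw/ (3→5 rises), coda /∅/ ok; σ2 onset /b/, coda /r/ ok → licit
[rwob.kob] — σ1 onset /rw/ (4→5 rises), coda /b/ ok; σ2 onset /k/, coda /b/ ok → licit
[rpe.srer] — violates constraint 3: syllable 1 onset /rp/: /r/ (liquid, 4) → /p/ (stop, 1) does not rise → illicit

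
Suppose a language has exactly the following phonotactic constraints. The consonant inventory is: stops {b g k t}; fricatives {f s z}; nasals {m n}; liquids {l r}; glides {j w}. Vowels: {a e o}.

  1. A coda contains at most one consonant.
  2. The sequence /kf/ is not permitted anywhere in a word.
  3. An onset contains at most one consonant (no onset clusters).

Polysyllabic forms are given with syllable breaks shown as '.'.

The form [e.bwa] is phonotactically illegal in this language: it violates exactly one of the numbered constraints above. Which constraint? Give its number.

[e.bwa]: syllable 2 onset /bw/ has 2 consonants (> 1).
This is a violation of constraint 3: "An onset contains at most one consonant (no onset clusters)."
The remaining constraints (1, 2) are satisfied.

3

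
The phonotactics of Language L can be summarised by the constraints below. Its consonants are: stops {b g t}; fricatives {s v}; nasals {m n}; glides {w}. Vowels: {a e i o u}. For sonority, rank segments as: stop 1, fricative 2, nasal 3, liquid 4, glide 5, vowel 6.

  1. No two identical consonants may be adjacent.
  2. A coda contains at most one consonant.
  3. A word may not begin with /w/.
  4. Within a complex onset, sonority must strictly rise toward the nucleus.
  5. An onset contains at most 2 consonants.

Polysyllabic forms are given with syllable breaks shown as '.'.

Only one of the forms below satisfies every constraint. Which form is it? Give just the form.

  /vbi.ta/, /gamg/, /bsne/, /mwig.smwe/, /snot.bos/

/snot.bos/

/vbi.ta/ — violates constraint 4: syllable 1 onset /vb/: /v/ (fricative, 2) → /b/ (stop, 1) does not rise → ill-formed
/gamg/ — violates constraint 2: syllable 1 coda /mg/ has 2 consonants (> 1) → ill-formed
/bsne/ — violates constraint 5: syllable 1 onset /bsn/ has 3 consonants (> 2) → ill-formed
/mwig.smwe/ — violates constraint 5: syllable 2 onset /smw/ has 3 consonants (> 2) → ill-formed
/snot.bos/ — σ1 onset /sn/ (2→3 rises), coda /t/ ok; σ2 onset /b/, coda /s/ ok → well-formed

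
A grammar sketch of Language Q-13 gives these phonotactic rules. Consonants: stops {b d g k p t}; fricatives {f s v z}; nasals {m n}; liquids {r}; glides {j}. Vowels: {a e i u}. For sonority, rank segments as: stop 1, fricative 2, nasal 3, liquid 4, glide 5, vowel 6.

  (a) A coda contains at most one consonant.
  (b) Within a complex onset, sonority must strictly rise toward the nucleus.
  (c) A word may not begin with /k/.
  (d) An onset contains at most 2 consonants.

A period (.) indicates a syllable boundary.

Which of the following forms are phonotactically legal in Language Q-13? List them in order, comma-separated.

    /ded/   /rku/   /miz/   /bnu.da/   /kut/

/ded/ — σ1 onset /d/, coda /d/ ok → phonotactically legal
/rku/ — violates constraint (b): syllable 1 onset /rk/: /r/ (liquid, 4) → /k/ (stop, 1) does not rise → phonotactically illegal
/miz/ — σ1 onset /m/, coda /z/ ok → phonotactically legal
/bnu.da/ — σ1 onset /bn/ (1→3 rises), coda /∅/ ok; σ2 onset /d/, coda /∅/ ok → phonotactically legal
/kut/ — violates constraint (c): word begins with /k/ → phonotactically illegal

/ded/, /miz/, /bnu.da/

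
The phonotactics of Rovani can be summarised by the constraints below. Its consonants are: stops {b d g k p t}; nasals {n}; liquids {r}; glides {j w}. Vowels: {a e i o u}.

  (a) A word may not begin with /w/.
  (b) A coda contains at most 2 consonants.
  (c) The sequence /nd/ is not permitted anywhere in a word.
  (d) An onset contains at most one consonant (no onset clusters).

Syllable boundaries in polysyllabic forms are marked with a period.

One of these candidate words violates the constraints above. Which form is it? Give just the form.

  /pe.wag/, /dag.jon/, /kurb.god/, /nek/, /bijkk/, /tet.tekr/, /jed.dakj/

/pe.wag/ — σ1 onset /p/, coda /∅/ ok; σ2 onset /w/, coda /g/ ok → permitted
/dag.jon/ — σ1 onset /d/, coda /g/ ok; σ2 onset /j/, coda /n/ ok → permitted
/kurb.god/ — σ1 onset /k/, coda /rb/ (2C) ok; σ2 onset /g/, coda /d/ ok → permitted
/nek/ — σ1 onset /n/, coda /k/ ok → permitted
/bijkk/ — violates constraint (b): syllable 1 coda /jkk/ has 3 consonants (> 2) → not permitted
/tet.tekr/ — σ1 onset /t/, coda /t/ ok; σ2 onset /t/, coda /kr/ (2C) ok → permitted
/jed.dakj/ — σ1 onset /j/, coda /d/ ok; σ2 onset /d/, coda /kj/ (2C) ok → permitted

/bijkk/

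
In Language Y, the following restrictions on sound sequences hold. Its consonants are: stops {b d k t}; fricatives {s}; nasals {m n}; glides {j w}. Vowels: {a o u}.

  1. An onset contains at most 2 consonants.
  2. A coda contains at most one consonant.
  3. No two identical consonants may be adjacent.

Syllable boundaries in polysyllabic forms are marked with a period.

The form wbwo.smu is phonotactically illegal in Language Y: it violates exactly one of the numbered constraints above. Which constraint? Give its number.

wbwo.smu: syllable 1 onset /wbw/ has 3 consonants (> 2).
This is a violation of constraint 1: "An onset contains at most 2 consonants."
The remaining constraints (2, 3) are satisfied.

1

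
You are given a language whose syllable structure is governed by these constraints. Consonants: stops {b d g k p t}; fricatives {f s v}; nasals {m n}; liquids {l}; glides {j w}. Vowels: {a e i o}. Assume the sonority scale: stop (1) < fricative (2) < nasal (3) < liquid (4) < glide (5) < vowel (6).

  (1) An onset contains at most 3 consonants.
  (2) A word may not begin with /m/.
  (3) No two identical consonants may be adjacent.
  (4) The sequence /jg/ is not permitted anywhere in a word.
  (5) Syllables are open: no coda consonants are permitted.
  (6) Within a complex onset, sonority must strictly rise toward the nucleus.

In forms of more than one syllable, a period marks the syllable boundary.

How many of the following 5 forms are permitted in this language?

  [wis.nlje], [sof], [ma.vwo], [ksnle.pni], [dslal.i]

0

[wis.nlje] — violates constraint 5: syllable 1 coda /s/ has 1 consonant (> 0) → not permitted
[sof] — violates constraint 5: syllable 1 coda /f/ has 1 consonant (> 0) → not permitted
[ma.vwo] — violates constraint 2: word begins with /m/ → not permitted
[ksnle.pni] — violates constraint 1: syllable 1 onset /ksnl/ has 4 consonants (> 3) → not permitted
[dslal.i] — violates constraint 5: syllable 1 coda /l/ has 1 consonant (> 0) → not permitted
No form is permitted → 0.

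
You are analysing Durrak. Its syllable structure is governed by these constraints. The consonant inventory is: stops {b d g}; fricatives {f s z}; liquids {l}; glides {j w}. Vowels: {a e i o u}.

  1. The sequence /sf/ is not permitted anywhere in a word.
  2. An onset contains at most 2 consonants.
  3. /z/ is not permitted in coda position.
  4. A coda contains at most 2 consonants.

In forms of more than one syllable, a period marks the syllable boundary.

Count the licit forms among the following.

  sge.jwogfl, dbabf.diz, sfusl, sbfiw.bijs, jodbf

0

sge.jwogfl — violates constraint 4: syllable 2 coda /gfl/ has 3 consonants (> 2) → illicit
dbabf.diz — violates constraint 3: syllable 2 coda contains /z/ → illicit
sfusl — violates constraint 1: contains banned sequence /sf/ → illicit
sbfiw.bijs — violates constraint 2: syllable 1 onset /sbf/ has 3 consonants (> 2) → illicit
jodbf — violates constraint 4: syllable 1 coda /dbf/ has 3 consonants (> 2) → illicit
No form is licit → 0.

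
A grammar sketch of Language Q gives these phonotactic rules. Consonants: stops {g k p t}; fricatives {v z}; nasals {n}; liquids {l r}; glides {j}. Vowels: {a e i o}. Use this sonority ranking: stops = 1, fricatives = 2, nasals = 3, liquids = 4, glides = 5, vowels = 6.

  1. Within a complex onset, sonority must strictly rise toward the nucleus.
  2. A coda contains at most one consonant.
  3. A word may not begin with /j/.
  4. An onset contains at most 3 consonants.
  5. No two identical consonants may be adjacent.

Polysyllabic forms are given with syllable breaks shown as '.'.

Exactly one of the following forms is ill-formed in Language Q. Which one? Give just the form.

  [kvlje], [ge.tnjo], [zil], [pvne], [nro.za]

[kvlje] — violates constraint 4: syllable 1 onset /kvlj/ has 4 consonants (> 3) → ill-formed
[ge.tnjo] — σ1 onset /g/, coda /∅/ ok; σ2 onset /tnj/ (1→3→5 rises), coda /∅/ ok → well-formed
[zil] — σ1 onset /z/, coda /l/ ok → well-formed
[pvne] — σ1 onset /pvn/ (1→2→3 rises), coda /∅/ ok → well-formed
[nro.za] — σ1 onset /nr/ (3→4 rises), coda /∅/ ok; σ2 onset /z/, coda /∅/ ok → well-formed

[kvlje]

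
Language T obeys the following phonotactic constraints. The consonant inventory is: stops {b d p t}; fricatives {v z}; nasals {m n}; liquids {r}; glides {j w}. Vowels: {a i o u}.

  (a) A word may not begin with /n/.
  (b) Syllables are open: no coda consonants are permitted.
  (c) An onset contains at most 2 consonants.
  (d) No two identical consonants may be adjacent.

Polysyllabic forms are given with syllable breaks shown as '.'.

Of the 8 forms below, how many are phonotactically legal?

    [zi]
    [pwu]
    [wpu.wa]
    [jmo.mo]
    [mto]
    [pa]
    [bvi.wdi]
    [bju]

[zi] — σ1 onset /z/, coda /∅/ ok → phonotactically legal
[pwu] — σ1 onset /pw/ (2C), coda /∅/ ok → phonotactically legal
[wpu.wa] — σ1 onset /wp/ (2C), coda /∅/ ok; σ2 onset /w/, coda /∅/ ok → phonotactically legal
[jmo.mo] — σ1 onset /jm/ (2C), coda /∅/ ok; σ2 onset /m/, coda /∅/ ok → phonotactically legal
[mto] — σ1 onset /mt/ (2C), coda /∅/ ok → phonotactically legal
[pa] — σ1 onset /p/, coda /∅/ ok → phonotactically legal
[bvi.wdi] — σ1 onset /bv/ (2C), coda /∅/ ok; σ2 onset /wd/ (2C), coda /∅/ ok → phonotactically legal
[bju] — σ1 onset /bj/ (2C), coda /∅/ ok → phonotactically legal
Phonotactically legal: [zi], [pwu], [wpu.wa], [jmo.mo], [mto], [pa], [bvi.wdi], [bju] → 8.

8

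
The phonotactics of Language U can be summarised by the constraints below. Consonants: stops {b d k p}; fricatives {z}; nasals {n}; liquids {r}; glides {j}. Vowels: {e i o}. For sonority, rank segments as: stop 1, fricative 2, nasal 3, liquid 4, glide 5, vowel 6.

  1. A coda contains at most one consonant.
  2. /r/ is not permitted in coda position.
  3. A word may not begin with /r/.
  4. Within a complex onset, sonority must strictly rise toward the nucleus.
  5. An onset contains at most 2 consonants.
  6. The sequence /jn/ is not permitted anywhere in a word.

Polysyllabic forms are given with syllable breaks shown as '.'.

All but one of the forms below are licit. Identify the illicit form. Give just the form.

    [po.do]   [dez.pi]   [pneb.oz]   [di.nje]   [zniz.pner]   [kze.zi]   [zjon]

[zniz.pner]

[po.do] — σ1 onset /p/, coda /∅/ ok; σ2 onset /d/, coda /∅/ ok → licit
[dez.pi] — σ1 onset /d/, coda /z/ ok; σ2 onset /p/, coda /∅/ ok → licit
[pneb.oz] — σ1 onset /pn/ (1→3 rises), coda /b/ ok; σ2 onset /∅/, coda /z/ ok → licit
[di.nje] — σ1 onset /d/, coda /∅/ ok; σ2 onset /nj/ (3→5 rises), coda /∅/ ok → licit
[zniz.pner] — violates constraint 2: syllable 2 coda contains /r/ → illicit
[kze.zi] — σ1 onset /kz/ (1→2 rises), coda /∅/ ok; σ2 onset /z/, coda /∅/ ok → licit
[zjon] — σ1 onset /zj/ (2→5 rises), coda /n/ ok → licit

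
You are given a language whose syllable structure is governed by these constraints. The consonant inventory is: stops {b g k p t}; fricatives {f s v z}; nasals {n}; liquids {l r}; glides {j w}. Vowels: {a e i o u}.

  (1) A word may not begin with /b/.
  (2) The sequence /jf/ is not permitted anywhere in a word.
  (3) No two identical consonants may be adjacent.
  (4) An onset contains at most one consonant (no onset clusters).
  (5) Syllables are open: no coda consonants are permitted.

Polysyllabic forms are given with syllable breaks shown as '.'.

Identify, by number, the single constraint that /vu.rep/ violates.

/vu.rep/: syllable 2 coda /p/ has 1 consonant (> 0).
This is a violation of constraint 5: "Syllables are open: no coda consonants are permitted."
The remaining constraints (1, 2, 3, 4) are satisfied.

5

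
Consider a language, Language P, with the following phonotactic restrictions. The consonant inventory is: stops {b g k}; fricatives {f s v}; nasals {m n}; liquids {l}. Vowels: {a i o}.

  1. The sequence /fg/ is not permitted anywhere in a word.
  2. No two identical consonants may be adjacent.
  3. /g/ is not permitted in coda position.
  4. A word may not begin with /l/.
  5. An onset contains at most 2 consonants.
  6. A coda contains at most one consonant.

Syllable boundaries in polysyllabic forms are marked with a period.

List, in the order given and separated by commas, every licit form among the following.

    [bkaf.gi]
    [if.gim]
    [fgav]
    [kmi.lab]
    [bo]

[bkaf.gi] — violates constraint 1: contains banned sequence /fg/ → illicit
[if.gim] — violates constraint 1: contains banned sequence /fg/ → illicit
[fgav] — violates constraint 1: contains banned sequence /fg/ → illicit
[kmi.lab] — σ1 onset /km/ (2C), coda /∅/ ok; σ2 onset /l/, coda /b/ ok → licit
[bo] — σ1 onset /b/, coda /∅/ ok → licit

[kmi.lab], [bo]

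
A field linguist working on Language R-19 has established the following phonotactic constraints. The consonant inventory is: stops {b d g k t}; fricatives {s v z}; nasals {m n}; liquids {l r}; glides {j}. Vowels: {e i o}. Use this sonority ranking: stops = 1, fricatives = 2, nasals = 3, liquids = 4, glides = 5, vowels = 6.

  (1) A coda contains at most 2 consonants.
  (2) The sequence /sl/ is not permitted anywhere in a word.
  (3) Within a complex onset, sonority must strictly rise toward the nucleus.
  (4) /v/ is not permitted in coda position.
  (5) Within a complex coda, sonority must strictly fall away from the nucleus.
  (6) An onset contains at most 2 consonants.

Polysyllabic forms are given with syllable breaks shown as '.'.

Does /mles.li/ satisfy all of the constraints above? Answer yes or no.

/mles.li/ — violates constraint 2: contains banned sequence /sl/ → ill-formed

no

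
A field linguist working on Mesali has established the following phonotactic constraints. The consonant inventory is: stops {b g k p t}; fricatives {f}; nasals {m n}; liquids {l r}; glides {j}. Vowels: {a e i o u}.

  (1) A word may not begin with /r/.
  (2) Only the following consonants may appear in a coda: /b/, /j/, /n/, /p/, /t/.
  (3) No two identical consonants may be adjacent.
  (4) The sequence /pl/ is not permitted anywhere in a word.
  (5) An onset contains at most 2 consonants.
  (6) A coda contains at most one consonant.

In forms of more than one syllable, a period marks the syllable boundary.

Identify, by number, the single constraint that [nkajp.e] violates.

[nkajp.e]: syllable 1 coda /jp/ has 2 consonants (> 1).
This is a violation of constraint 6: "A coda contains at most one consonant."
The remaining constraints (1, 2, 3, 4, 5) are satisfied.

6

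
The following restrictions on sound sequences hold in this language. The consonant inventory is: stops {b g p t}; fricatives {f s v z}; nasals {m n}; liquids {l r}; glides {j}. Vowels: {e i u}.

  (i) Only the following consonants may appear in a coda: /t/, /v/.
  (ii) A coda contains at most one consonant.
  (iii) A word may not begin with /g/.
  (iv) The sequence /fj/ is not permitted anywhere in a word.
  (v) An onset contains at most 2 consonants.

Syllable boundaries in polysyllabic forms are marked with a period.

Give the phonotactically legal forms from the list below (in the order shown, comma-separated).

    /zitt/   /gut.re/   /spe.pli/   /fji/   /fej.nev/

/spe.pli/

/zitt/ — violates constraint (ii): syllable 1 coda /tt/ has 2 consonants (> 1) → phonotactically illegal
/gut.re/ — violates constraint (iii): word begins with /g/ → phonotactically illegal
/spe.pli/ — σ1 onset /sp/ (2C), coda /∅/ ok; σ2 onset /pl/ (2C), coda /∅/ ok → phonotactically legal
/fji/ — violates constraint (iv): contains banned sequence /fj/ → phonotactically illegal
/fej.nev/ — violates constraint (i): syllable 1 coda contains /j/, which is not a licensed coda consonant → phonotactically illegal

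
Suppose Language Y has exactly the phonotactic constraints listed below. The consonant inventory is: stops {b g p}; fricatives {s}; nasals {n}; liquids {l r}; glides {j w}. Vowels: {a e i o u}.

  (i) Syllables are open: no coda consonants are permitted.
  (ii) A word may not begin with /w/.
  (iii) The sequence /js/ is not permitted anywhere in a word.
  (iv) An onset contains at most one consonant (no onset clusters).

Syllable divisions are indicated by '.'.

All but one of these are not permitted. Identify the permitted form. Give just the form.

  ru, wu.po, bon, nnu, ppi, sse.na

ru

ru — σ1 onset /r/, coda /∅/ ok → permitted
wu.po — violates constraint (ii): word begins with /w/ → not permitted
bon — violates constraint (i): syllable 1 coda /n/ has 1 consonant (> 0) → not permitted
nnu — violates constraint (iv): syllable 1 onset /nn/ has 2 consonants (> 1) → not permitted
ppi — violates constraint (iv): syllable 1 onset /pp/ has 2 consonants (> 1) → not permitted
sse.na — violates constraint (iv): syllable 1 onset /ss/ has 2 consonants (> 1) → not permitted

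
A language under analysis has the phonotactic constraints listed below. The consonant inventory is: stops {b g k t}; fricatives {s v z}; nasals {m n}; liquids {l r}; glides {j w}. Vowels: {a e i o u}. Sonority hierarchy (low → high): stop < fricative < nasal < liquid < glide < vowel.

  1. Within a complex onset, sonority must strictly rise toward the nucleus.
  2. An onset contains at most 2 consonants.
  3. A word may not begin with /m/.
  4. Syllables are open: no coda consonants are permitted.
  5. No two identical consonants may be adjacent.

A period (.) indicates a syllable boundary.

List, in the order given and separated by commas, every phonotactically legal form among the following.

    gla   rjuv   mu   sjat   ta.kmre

gla

gla — σ1 onset /gl/ (1→4 rises), coda /∅/ ok → phonotactically legal
rjuv — violates constraint 4: syllable 1 coda /v/ has 1 consonant (> 0) → phonotactically illegal
mu — violates constraint 3: word begins with /m/ → phonotactically illegal
sjat — violates constraint 4: syllable 1 coda /t/ has 1 consonant (> 0) → phonotactically illegal
ta.kmre — violates constraint 2: syllable 2 onset /kmr/ has 3 consonants (> 2) → phonotactically illegal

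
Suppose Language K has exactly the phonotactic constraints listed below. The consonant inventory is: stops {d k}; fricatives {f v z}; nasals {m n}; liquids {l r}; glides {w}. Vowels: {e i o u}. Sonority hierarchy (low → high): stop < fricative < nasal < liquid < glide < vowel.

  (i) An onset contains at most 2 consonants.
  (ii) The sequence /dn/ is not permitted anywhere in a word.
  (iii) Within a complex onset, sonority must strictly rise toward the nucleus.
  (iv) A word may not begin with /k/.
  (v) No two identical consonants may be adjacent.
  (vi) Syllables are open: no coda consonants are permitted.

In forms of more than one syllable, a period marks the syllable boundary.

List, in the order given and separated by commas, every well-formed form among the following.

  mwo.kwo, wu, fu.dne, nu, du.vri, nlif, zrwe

mwo.kwo, wu, nu, du.vri

mwo.kwo — σ1 onset /mw/ (3→5 rises), coda /∅/ ok; σ2 onset /kw/ (1→5 rises), coda /∅/ ok → well-formed
wu — σ1 onset /w/, coda /∅/ ok → well-formed
fu.dne — violates constraint (ii): contains banned sequence /dn/ → ill-formed
nu — σ1 onset /n/, coda /∅/ ok → well-formed
du.vri — σ1 onset /d/, coda /∅/ ok; σ2 onset /vr/ (2→4 rises), coda /∅/ ok → well-formed
nlif — violates constraint (vi): syllable 1 coda /f/ has 1 consonant (> 0) → ill-formed
zrwe — violates constraint (i): syllable 1 onset /zrw/ has 3 consonants (> 2) → ill-formed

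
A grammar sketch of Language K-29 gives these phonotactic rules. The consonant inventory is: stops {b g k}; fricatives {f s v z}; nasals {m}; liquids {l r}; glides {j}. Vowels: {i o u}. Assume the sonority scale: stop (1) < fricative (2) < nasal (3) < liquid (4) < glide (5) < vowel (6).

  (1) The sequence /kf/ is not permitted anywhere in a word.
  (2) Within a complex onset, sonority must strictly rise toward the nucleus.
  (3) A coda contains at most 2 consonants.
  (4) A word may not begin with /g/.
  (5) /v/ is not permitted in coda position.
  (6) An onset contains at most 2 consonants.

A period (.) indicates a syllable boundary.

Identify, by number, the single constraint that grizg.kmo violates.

grizg.kmo: word begins with /g/.
This is a violation of constraint 4: "A word may not begin with /g/."
The remaining constraints (1, 2, 3, 5, 6) are satisfied.

4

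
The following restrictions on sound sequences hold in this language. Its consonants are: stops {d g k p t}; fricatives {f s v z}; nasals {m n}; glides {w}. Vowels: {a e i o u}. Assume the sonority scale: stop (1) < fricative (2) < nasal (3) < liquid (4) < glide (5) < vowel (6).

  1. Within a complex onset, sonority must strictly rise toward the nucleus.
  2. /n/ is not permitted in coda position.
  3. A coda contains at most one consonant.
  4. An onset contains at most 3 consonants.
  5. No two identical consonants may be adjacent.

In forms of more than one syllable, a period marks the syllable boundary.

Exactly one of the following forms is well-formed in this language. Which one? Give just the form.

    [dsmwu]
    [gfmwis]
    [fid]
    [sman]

[fid]

[dsmwu] — violates constraint 4: syllable 1 onset /dsmw/ has 4 consonants (> 3) → ill-formed
[gfmwis] — violates constraint 4: syllable 1 onset /gfmw/ has 4 consonants (> 3) → ill-formed
[fid] — σ1 onset /f/, coda /d/ ok → well-formed
[sman] — violates constraint 2: syllable 1 coda contains /n/ → ill-formed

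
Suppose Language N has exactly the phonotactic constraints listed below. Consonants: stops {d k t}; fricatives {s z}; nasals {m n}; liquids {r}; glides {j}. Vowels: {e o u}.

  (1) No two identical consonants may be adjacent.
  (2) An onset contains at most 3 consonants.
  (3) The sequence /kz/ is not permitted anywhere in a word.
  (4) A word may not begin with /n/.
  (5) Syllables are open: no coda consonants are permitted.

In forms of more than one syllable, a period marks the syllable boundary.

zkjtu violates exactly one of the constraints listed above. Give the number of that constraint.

2

zkjtu: syllable 1 onset /zkjt/ has 4 consonants (> 3).
This is a violation of constraint 2: "An onset contains at most 3 consonants."
The remaining constraints (1, 3, 4, 5) are satisfied.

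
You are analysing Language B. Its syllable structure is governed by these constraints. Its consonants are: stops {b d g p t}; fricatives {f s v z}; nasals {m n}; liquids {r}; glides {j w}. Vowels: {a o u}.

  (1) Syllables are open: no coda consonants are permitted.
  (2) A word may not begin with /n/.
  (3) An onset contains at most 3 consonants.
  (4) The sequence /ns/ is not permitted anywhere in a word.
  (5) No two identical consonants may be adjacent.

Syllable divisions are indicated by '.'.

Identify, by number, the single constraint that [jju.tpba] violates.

[jju.tpba]: adjacent identical consonants /jj/.
This is a violation of constraint 5: "No two identical consonants may be adjacent."
The remaining constraints (1, 2, 3, 4) are satisfied.

5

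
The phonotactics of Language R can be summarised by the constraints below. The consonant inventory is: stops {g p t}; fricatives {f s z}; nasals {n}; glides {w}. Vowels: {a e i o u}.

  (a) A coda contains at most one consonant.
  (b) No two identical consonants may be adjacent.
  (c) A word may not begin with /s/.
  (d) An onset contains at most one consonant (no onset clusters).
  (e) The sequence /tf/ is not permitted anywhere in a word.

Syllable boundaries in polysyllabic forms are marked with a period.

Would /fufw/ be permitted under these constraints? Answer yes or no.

no

/fufw/ — violates constraint (a): syllable 1 coda /fw/ has 2 consonants (> 1) → not permitted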